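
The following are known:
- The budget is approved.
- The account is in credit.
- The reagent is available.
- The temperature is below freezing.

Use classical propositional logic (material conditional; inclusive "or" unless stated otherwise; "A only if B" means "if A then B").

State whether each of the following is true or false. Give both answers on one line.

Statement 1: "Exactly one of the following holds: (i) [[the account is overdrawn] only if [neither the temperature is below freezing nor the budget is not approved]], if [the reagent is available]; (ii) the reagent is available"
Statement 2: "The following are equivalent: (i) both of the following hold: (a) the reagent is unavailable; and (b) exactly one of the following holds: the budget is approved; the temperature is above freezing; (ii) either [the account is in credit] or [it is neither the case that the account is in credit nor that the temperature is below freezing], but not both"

Statement 1 False; Statement 2 False

Let R = "the reagent is available" (T), G = "the account is overdrawn" (F), K = "the temperature is below freezing" (T), U = "the budget is approved" (T).

Statement 1: Formalization: (R -> (G -> (K nor ~U))) xor R

~U = ~T = F
K nor ~U = T nor F = F
G -> (K nor ~U) = F -> F = T
R -> (G -> (K nor ~U)) = T -> T = T
(R -> (G -> (K nor ~U))) xor R = T xor T = F
Hence Statement 1 is false.

Statement 2: This is (~R & (U xor ~K)) <-> (~G xor (~G nor K)).

~R = ~T = F
~K = ~T = F
U xor ~K = T xor F = T
~R & (U xor ~K) = F & T = F
~G = ~F = T
~G = ~F = T
~G nor K = T nor T = F
~G xor (~G nor K) = T xor F = T
(~R & (U xor ~K)) <-> (~G xor (~G nor K)) = F <-> T = F
So Statement 2 is false.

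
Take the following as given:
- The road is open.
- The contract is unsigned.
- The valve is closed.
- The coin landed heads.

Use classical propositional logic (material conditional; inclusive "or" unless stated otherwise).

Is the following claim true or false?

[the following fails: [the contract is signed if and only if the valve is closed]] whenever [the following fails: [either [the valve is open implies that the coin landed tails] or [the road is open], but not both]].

true

Let R = "the valve is open" (F), S = "the coin landed heads" (T), P = "the road is closed" (F), Q = "the contract is signed" (F).
Formalization: ¬((R → ¬S) ⊕ ¬P) → ¬(Q ↔ ¬R)

¬S = ¬T = F
R → ¬S = F → F = T
¬P = ¬F = T
(R → ¬S) ⊕ ¬P = T ⊕ T = F
¬((R → ¬S) ⊕ ¬P) = ¬F = T
¬R = ¬F = T
Q ↔ ¬R = F ↔ T = F
¬(Q ↔ ¬R) = ¬F = T
¬((R → ¬S) ⊕ ¬P) → ¬(Q ↔ ¬R) = T → T = T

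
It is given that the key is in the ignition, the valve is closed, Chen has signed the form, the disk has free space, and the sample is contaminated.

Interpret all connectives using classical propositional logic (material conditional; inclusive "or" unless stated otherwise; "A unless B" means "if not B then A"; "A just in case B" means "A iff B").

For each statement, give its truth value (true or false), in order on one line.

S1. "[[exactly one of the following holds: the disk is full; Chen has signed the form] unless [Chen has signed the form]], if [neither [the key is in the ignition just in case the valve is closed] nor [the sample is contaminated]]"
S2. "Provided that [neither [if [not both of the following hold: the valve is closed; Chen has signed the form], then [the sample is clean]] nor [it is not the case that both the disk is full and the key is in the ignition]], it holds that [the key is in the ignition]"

Let P = "the key is in the ignition" (True), Q = "the valve is open" (False), U = "the sample is contaminated" (True), S = "the disk is full" (False), R = "Chen has signed the form" (True).

S1: Parsed as ((P iff not Q) nor U) -> ((S xor R) or R)

not Q = not False = True
P iff not Q = True iff True = True
(P iff not Q) nor U = True nor True = False
S xor R = False xor True = True
(S xor R) or R = True or True = True
((P iff not Q) nor U) -> ((S xor R) or R) = False -> True = True
Thus S1 is true.

S2: In symbols: (((not Q nand R) -> not U) nor (S nand P)) -> P

not Q = not False = True
not Q nand R = True nand True = False
not U = not True = False
(not Q nand R) -> not U = False -> False = True
S nand P = False nand True = True
((not Q nand R) -> not U) nor (S nand P) = True nor True = False
(((not Q nand R) -> not U) nor (S nand P)) -> P = False -> True = True
So S2 is true.

S1 True; S2 True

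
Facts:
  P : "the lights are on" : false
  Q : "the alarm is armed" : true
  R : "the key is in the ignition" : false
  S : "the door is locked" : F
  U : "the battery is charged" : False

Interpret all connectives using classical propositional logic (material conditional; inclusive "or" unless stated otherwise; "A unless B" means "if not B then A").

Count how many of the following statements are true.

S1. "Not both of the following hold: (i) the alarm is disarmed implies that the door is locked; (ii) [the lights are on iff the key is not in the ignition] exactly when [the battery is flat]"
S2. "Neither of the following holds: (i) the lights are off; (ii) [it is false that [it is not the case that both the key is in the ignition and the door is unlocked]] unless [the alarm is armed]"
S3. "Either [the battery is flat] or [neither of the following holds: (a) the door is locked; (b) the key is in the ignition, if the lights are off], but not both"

1

S1: Parsed as (~Q -> S) nand ((P <-> ~R) <-> ~U)

~Q = ~T = F
~Q -> S = F -> F = T
~R = ~F = T
P <-> ~R = F <-> T = F
~U = ~F = T
(P <-> ~R) <-> ~U = F <-> T = F
(~Q -> S) nand ((P <-> ~R) <-> ~U) = T nand F = T
Hence S1 is true.

S2: Parsed as ~P nor (~(R nand ~S) | Q)

~P = ~F = T
~S = ~F = T
R nand ~S = F nand T = T
~(R nand ~S) = ~T = F
~(R nand ~S) | Q = F | T = T
~P nor (~(R nand ~S) | Q) = T nor T = F
Hence S2 is false.

S3: In symbols: ~U xor (S nor (~P -> R))

~U = ~F = T
~P = ~F = T
~P -> R = T -> F = F
S nor (~P -> R) = F nor F = T
~U xor (S nor (~P -> R)) = T xor T = F
Hence S3 is false.

Count: 1.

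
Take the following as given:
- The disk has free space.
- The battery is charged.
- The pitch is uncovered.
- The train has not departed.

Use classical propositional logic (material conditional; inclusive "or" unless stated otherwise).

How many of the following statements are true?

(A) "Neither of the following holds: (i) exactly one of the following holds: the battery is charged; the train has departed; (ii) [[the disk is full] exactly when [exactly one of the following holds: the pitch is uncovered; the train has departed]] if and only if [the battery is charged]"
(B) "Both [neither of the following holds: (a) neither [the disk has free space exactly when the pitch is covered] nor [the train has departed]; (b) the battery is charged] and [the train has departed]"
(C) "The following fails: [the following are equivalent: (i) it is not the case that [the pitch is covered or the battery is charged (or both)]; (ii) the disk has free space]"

1

Let G = "the battery is charged" (T), U = "the train has departed" (F), K = "the disk is full" (F), Q = "the pitch is covered" (F).

(A): Formalization: (G xor U) nor ((K <-> (~Q xor U)) <-> G)

G xor U = T xor F = T
~Q = ~F = T
~Q xor U = T xor F = T
K <-> (~Q xor U) = F <-> T = F
(K <-> (~Q xor U)) <-> G = F <-> T = F
(G xor U) nor ((K <-> (~Q xor U)) <-> G) = T nor F = F
So (A) is false.

(B): This is (((~K <-> Q) nor U) nor G) & U.

~K = ~F = T
~K <-> Q = T <-> F = F
(~K <-> Q) nor U = F nor F = T
((~K <-> Q) nor U) nor G = T nor T = F
(((~K <-> Q) nor U) nor G) & U = F & F = F
Hence (B) is false.

(C): Parsed as ~(~(Q | G) <-> ~K)

Q | G = F | T = T
~(Q | G) = ~T = F
~K = ~F = T
~(Q | G) <-> ~K = F <-> T = F
~(~(Q | G) <-> ~K) = ~F = T
Hence (C) is true.

Count: 1.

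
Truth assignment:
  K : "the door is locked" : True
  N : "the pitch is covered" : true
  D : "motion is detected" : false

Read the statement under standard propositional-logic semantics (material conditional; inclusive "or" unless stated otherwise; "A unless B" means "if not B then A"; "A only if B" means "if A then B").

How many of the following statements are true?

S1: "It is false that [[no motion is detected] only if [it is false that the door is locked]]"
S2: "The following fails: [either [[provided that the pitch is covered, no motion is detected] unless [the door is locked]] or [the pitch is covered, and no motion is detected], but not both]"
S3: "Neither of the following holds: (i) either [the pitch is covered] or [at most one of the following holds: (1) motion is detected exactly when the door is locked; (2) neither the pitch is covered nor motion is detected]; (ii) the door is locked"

S1: In symbols: not (not D -> not K)

not D = not False = True
not K = not True = False
not D -> not K = True -> False = False
not (not D -> not K) = not False = True
So S1 is true.

S2: Formalization: not (((N -> not D) or K) xor (N and not D))

not D = not False = True
N -> not D = True -> True = True
(N -> not D) or K = True or True = True
not D = not False = True
N and not D = True and True = True
((N -> not D) or K) xor (N and not D) = True xor True = False
not (((N -> not D) or K) xor (N and not D)) = not False = True
Thus S2 is true.

S3: In symbols: (N or ((D iff K) nand (N nor D))) nor K

D iff K = False iff True = False
N nor D = True nor False = False
(D iff K) nand (N nor D) = False nand False = True
N or ((D iff K) nand (N nor D)) = True or True = True
(N or ((D iff K) nand (N nor D))) nor K = True nor True = False
Hence S3 is false.

True statements: 2 (S1, S2).

2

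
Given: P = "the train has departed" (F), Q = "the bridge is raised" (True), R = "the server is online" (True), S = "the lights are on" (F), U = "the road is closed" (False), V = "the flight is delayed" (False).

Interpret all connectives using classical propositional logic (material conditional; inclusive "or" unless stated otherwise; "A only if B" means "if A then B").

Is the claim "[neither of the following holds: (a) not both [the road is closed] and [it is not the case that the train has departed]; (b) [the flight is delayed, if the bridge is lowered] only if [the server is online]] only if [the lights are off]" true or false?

The statement is true.

Values: U=F, P=F, Q=T, V=F, R=T, S=F.
This is ((U ↑ ¬P) ↓ ((¬Q → V) → R)) → ¬S.

¬P = ¬F = T
U ↑ ¬P = F ↑ T = T
¬Q = ¬T = F
¬Q → V = F → F = T
(¬Q → V) → R = T → T = T
(U ↑ ¬P) ↓ ((¬Q → V) → R) = T ↓ T = F
¬S = ¬F = T
((U ↑ ¬P) ↓ ((¬Q → V) → R)) → ¬S = F → T = T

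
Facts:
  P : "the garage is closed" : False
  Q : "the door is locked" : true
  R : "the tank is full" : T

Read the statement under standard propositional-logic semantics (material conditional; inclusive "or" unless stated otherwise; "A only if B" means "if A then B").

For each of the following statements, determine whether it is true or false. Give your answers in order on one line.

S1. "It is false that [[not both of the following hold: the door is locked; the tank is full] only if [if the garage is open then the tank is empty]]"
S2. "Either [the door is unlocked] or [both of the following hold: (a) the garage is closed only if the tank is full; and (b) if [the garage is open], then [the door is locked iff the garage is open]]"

S1 false / S2 true

S1: This is ~((Q nand R) -> (~P -> ~R)).

Q nand R = T nand T = F
~P = ~F = T
~R = ~T = F
~P -> ~R = T -> F = F
(Q nand R) -> (~P -> ~R) = F -> F = T
~((Q nand R) -> (~P -> ~R)) = ~T = F
So S1 is false.

S2: This is ~Q | ((P -> R) & (~P -> (Q <-> ~P))).

~Q = ~T = F
P -> R = F -> T = T
~P = ~F = T
~P = ~F = T
Q <-> ~P = T <-> T = T
~P -> (Q <-> ~P) = T -> T = T
(P -> R) & (~P -> (Q <-> ~P)) = T & T = T
~Q | ((P -> R) & (~P -> (Q <-> ~P))) = F | T = T
So S2 is true.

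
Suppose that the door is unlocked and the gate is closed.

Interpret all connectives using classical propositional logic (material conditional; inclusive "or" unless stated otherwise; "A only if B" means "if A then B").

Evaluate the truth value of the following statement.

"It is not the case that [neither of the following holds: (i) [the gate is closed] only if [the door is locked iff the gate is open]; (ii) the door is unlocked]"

Let P = "the gate is open" (F), S = "the door is locked" (F).
Parsed as ~((~P -> (S <-> P)) nor ~S)

~P = ~F = T
S <-> P = F <-> F = T
~P -> (S <-> P) = T -> T = T
~S = ~F = T
(~P -> (S <-> P)) nor ~S = T nor T = F
~((~P -> (S <-> P)) nor ~S) = ~F = T

True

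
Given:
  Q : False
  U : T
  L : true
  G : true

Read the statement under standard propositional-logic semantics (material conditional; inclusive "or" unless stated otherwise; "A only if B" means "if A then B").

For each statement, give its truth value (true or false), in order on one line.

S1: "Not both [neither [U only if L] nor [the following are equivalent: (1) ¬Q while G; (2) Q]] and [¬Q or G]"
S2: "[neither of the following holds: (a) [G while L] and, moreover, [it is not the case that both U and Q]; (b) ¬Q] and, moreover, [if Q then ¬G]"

S1 true; S2 false

S1: Parsed as ((U -> L) nor ((not Q and G) iff Q)) nand (not Q or G)

U -> L = True -> True = True
not Q = not False = True
not Q and G = True and True = True
(not Q and G) iff Q = True iff False = False
(U -> L) nor ((not Q and G) iff Q) = True nor False = False
not Q = not False = True
not Q or G = True or True = True
((U -> L) nor ((not Q and G) iff Q)) nand (not Q or G) = False nand True = True
So S1 is true.

S2: Parsed as (((G and L) and (U nand Q)) nor not Q) and (Q -> not G)

G and L = True and True = True
U nand Q = True nand False = True
(G and L) and (U nand Q) = True and True = True
not Q = not False = True
((G and L) and (U nand Q)) nor not Q = True nor True = False
not G = not True = False
Q -> not G = False -> False = True
(((G and L) and (U nand Q)) nor not Q) and (Q -> not G) = False and True = False
Thus S2 is false.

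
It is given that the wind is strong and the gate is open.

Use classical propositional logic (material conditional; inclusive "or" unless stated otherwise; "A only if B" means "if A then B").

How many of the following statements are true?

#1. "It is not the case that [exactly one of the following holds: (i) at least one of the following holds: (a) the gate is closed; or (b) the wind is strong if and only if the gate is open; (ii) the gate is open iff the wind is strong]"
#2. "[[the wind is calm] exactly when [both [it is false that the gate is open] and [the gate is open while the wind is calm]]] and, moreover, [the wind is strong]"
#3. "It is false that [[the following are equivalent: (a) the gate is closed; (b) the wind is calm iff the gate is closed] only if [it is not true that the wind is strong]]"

Let S = "the gate is open" (T), M = "the wind is strong" (T).

#1: In symbols: ¬((¬S ∨ (M ↔ S)) ⊕ (S ↔ M))

¬S = ¬T = F
M ↔ S = T ↔ T = T
¬S ∨ (M ↔ S) = F ∨ T = T
S ↔ M = T ↔ T = T
(¬S ∨ (M ↔ S)) ⊕ (S ↔ M) = T ⊕ T = F
¬((¬S ∨ (M ↔ S)) ⊕ (S ↔ M)) = ¬F = T
So #1 is true.

#2: This is (¬M ↔ (¬S ∧ (S ∧ ¬M))) ∧ M.

¬M = ¬T = F
¬S = ¬T = F
¬M = ¬T = F
S ∧ ¬M = T ∧ F = F
¬S ∧ (S ∧ ¬M) = F ∧ F = F
¬M ↔ (¬S ∧ (S ∧ ¬M)) = F ↔ F = T
(¬M ↔ (¬S ∧ (S ∧ ¬M))) ∧ M = T ∧ T = T
So #2 is true.

#3: This is ¬((¬S ↔ (¬M ↔ ¬S)) → ¬M).

¬S = ¬T = F
¬M = ¬T = F
¬S = ¬T = F
¬M ↔ ¬S = F ↔ F = T
¬S ↔ (¬M ↔ ¬S) = F ↔ T = F
¬M = ¬T = F
(¬S ↔ (¬M ↔ ¬S)) → ¬M = F → F = T
¬((¬S ↔ (¬M ↔ ¬S)) → ¬M) = ¬T = F
Hence #3 is false.

2 of the 3 statements are true (#1, #2).

2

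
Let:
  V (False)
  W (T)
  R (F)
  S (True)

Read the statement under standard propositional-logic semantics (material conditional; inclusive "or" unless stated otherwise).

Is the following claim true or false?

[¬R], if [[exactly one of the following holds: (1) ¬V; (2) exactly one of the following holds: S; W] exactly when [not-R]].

The statement is true.

Parsed as ((~V xor (S xor W)) <-> ~R) -> ~R

~V = ~F = T
S xor W = T xor T = F
~V xor (S xor W) = T xor F = T
~R = ~F = T
(~V xor (S xor W)) <-> ~R = T <-> T = T
~R = ~F = T
((~V xor (S xor W)) <-> ~R) -> ~R = T -> T = T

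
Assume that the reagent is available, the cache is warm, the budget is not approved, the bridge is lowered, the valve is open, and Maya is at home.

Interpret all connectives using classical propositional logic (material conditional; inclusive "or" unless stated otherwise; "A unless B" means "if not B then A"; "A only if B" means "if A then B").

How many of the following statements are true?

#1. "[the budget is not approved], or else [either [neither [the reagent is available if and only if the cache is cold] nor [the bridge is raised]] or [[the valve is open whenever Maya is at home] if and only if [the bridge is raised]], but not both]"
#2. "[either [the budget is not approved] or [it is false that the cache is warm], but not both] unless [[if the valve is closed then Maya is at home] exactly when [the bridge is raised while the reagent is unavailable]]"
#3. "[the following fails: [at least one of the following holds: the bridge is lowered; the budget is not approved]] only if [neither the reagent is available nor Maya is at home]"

3

Let L = "the budget is approved" (False), Q = "the reagent is available" (True), H = "the cache is warm" (True), M = "the bridge is raised" (False), U = "Maya is at home" (True), K = "the valve is open" (True).

#1: Parsed as not L or (((Q iff not H) nor M) xor ((U -> K) iff M))

not L = not False = True
not H = not True = False
Q iff not H = True iff False = False
(Q iff not H) nor M = False nor False = True
U -> K = True -> True = True
(U -> K) iff M = True iff False = False
((Q iff not H) nor M) xor ((U -> K) iff M) = True xor False = True
not L or (((Q iff not H) nor M) xor ((U -> K) iff M)) = True or True = True
So #1 is true.

#2: Formalization: (not L xor not H) or ((not K -> U) iff (M and not Q))

not L = not False = True
not H = not True = False
not L xor not H = True xor False = True
not K = not True = False
not K -> U = False -> True = True
not Q = not True = False
M and not Q = False and False = False
(not K -> U) iff (M and not Q) = True iff False = False
(not L xor not H) or ((not K -> U) iff (M and not Q)) = True or False = True
So #2 is true.

#3: Formalization: not (not M or not L) -> (Q nor U)

not M = not False = True
not L = not False = True
not M or not L = True or True = True
not (not M or not L) = not True = False
Q nor U = True nor True = False
not (not M or not L) -> (Q nor U) = False -> False = True
Thus #3 is true.

True statements: 3 (#1, #2, #3).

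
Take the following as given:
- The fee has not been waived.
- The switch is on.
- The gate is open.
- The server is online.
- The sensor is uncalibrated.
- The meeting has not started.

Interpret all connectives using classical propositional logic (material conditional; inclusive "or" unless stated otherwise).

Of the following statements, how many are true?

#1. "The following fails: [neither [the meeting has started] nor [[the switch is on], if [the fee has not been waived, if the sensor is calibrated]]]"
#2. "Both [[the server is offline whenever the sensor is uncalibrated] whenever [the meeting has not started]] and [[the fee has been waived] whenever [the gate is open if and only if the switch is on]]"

Let S = "the meeting has started" (F), U = "the sensor is calibrated" (F), D = "the fee has been waived" (F), W = "the switch is on" (T), N = "the server is online" (T), V = "the gate is open" (T).

#1: Formalization: ¬(S ↓ ((U → ¬D) → W))

¬D = ¬F = T
U → ¬D = F → T = T
(U → ¬D) → W = T → T = T
S ↓ ((U → ¬D) → W) = F ↓ T = F
¬(S ↓ ((U → ¬D) → W)) = ¬F = T
Thus #1 is true.

#2: Parsed as (¬S → (¬U → ¬N)) ∧ ((V ↔ W) → D)

¬S = ¬F = T
¬U = ¬F = T
¬N = ¬T = F
¬U → ¬N = T → F = F
¬S → (¬U → ¬N) = T → F = F
V ↔ W = T ↔ T = T
(V ↔ W) → D = T → F = F
(¬S → (¬U → ¬N)) ∧ ((V ↔ W) → D) = F ∧ F = F
Hence #2 is false.

True statements: 1.

1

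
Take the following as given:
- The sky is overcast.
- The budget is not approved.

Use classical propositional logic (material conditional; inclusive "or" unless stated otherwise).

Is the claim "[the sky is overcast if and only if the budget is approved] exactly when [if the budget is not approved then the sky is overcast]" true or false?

Let P = "the sky is overcast" (T), Q = "the budget is approved" (F).
Formalization: (P <-> Q) <-> (~Q -> P)

P <-> Q = T <-> F = F
~Q = ~F = T
~Q -> P = T -> T = T
(P <-> Q) <-> (~Q -> P) = F <-> T = F

The statement is false.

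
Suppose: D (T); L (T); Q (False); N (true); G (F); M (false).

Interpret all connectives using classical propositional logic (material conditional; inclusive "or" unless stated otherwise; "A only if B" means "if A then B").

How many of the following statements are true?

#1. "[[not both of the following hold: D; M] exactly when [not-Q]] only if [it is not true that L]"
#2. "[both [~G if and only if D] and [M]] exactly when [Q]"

1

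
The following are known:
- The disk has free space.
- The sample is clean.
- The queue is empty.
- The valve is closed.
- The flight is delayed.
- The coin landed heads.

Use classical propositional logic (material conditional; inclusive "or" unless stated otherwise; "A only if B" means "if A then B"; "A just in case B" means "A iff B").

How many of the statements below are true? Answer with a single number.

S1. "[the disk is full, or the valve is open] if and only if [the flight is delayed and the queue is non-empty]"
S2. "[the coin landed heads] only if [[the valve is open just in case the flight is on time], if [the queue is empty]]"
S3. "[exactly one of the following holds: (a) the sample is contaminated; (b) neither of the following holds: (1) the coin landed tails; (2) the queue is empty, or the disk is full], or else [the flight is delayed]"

Let R = "the disk is full" (F), N = "the valve is open" (F), P = "the flight is delayed" (T), G = "the queue is empty" (T), K = "the coin landed heads" (T), U = "the sample is contaminated" (F).

S1: Formalization: (R | N) <-> (P & ~G)

R | N = F | F = F
~G = ~T = F
P & ~G = T & F = F
(R | N) <-> (P & ~G) = F <-> F = T
So S1 is true.

S2: This is K -> (G -> (N <-> ~P)).

~P = ~T = F
N <-> ~P = F <-> F = T
G -> (N <-> ~P) = T -> T = T
K -> (G -> (N <-> ~P)) = T -> T = T
So S2 is true.

S3: Formalization: (U xor (~K nor (G | R))) | P

~K = ~T = F
G | R = T | F = T
~K nor (G | R) = F nor T = F
U xor (~K nor (G | R)) = F xor F = F
(U xor (~K nor (G | R))) | P = F | T = T
So S3 is true.

3 of the 3 statements are true (S1, S2, S3).

3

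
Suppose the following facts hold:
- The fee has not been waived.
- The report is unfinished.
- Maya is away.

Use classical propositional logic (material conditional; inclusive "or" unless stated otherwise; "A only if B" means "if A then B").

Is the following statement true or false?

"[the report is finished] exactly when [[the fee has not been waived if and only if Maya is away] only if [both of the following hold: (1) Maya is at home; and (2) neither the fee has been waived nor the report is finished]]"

Let Q = "the report is finished" (False), P = "the fee has been waived" (False), R = "Maya is at home" (False).
Formalization: Q iff ((not P iff not R) -> (R and (P nor Q)))

not P = not False = True
not R = not False = True
not P iff not R = True iff True = True
P nor Q = False nor False = True
R and (P nor Q) = False and True = False
(not P iff not R) -> (R and (P nor Q)) = True -> False = False
Q iff ((not P iff not R) -> (R and (P nor Q))) = False iff False = True

True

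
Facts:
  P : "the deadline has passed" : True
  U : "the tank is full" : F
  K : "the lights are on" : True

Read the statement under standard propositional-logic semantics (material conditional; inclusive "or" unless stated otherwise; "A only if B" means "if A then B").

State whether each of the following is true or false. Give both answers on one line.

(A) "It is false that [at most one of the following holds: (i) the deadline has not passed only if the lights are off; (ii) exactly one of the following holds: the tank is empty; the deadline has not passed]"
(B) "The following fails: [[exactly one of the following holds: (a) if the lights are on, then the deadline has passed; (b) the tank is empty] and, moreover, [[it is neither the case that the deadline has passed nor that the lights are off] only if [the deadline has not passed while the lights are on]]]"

(A) true / (B) true

(A): Parsed as ~((~P -> ~K) nand (~U xor ~P))

~P = ~T = F
~K = ~T = F
~P -> ~K = F -> F = T
~U = ~F = T
~P = ~T = F
~U xor ~P = T xor F = T
(~P -> ~K) nand (~U xor ~P) = T nand T = F
~((~P -> ~K) nand (~U xor ~P)) = ~F = T
Hence (A) is true.

(B): This is ~(((K -> P) xor ~U) & ((P nor ~K) -> (~P & K))).

K -> P = T -> T = T
~U = ~F = T
(K -> P) xor ~U = T xor T = F
~K = ~T = F
P nor ~K = T nor F = F
~P = ~T = F
~P & K = F & T = F
(P nor ~K) -> (~P & K) = F -> F = T
((K -> P) xor ~U) & ((P nor ~K) -> (~P & K)) = F & T = F
~(((K -> P) xor ~U) & ((P nor ~K) -> (~P & K))) = ~F = T
Thus (B) is true.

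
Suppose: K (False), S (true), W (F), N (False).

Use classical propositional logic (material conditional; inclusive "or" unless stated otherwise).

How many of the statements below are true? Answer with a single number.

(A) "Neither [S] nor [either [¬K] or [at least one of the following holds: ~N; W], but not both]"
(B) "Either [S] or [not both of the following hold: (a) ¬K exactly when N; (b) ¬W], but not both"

(A): Formalization: S ↓ (¬K ⊕ (¬N ∨ W))

¬K = ¬F = T
¬N = ¬F = T
¬N ∨ W = T ∨ F = T
¬K ⊕ (¬N ∨ W) = T ⊕ T = F
S ↓ (¬K ⊕ (¬N ∨ W)) = T ↓ F = F
So (A) is false.

(B): This is S ⊕ ((¬K ↔ N) ↑ ¬W).

¬K = ¬F = T
¬K ↔ N = T ↔ F = F
¬W = ¬F = T
(¬K ↔ N) ↑ ¬W = F ↑ T = T
S ⊕ ((¬K ↔ N) ↑ ¬W) = T ⊕ T = F
Thus (B) is false.

Count: 0.

0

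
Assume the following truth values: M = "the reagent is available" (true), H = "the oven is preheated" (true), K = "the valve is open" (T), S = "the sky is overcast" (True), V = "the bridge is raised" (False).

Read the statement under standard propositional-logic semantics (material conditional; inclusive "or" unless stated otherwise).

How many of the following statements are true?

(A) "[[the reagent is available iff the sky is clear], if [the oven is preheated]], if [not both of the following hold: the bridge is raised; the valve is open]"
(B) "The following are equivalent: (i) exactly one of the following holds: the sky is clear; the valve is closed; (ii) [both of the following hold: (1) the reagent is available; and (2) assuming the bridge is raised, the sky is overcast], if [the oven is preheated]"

0

(A): In symbols: (V ↑ K) → (H → (M ↔ ¬S))

V ↑ K = F ↑ T = T
¬S = ¬T = F
M ↔ ¬S = T ↔ F = F
H → (M ↔ ¬S) = T → F = F
(V ↑ K) → (H → (M ↔ ¬S)) = T → F = F
Thus (A) is false.

(B): Parsed as (¬S ⊕ ¬K) ↔ (H → (M ∧ (V → S)))

¬S = ¬T = F
¬K = ¬T = F
¬S ⊕ ¬K = F ⊕ F = F
V → S = F → T = T
M ∧ (V → S) = T ∧ T = T
H → (M ∧ (V → S)) = T → T = T
(¬S ⊕ ¬K) ↔ (H → (M ∧ (V → S))) = F ↔ T = F
Thus (B) is false.

0 of the 2 statements are true (none).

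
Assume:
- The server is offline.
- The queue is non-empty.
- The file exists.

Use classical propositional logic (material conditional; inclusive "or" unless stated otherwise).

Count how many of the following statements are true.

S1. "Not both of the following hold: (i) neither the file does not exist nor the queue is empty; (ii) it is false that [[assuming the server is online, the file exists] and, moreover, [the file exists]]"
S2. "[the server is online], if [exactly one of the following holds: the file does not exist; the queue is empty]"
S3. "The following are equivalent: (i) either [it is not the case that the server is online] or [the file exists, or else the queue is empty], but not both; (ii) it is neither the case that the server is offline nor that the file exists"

3

Let R = "the file exists" (T), Q = "the queue is empty" (F), P = "the server is online" (F).

S1: Parsed as (~R nor Q) nand ~((P -> R) & R)

~R = ~T = F
~R nor Q = F nor F = T
P -> R = F -> T = T
(P -> R) & R = T & T = T
~((P -> R) & R) = ~T = F
(~R nor Q) nand ~((P -> R) & R) = T nand F = T
Hence S1 is true.

S2: This is (~R xor Q) -> P.

~R = ~T = F
~R xor Q = F xor F = F
(~R xor Q) -> P = F -> F = T
Hence S2 is true.

S3: Parsed as (~P xor (R | Q)) <-> (~P nor R)

~P = ~F = T
R | Q = T | F = T
~P xor (R | Q) = T xor T = F
~P = ~F = T
~P nor R = T nor T = F
(~P xor (R | Q)) <-> (~P nor R) = F <-> F = T
So S3 is true.

Count: 3.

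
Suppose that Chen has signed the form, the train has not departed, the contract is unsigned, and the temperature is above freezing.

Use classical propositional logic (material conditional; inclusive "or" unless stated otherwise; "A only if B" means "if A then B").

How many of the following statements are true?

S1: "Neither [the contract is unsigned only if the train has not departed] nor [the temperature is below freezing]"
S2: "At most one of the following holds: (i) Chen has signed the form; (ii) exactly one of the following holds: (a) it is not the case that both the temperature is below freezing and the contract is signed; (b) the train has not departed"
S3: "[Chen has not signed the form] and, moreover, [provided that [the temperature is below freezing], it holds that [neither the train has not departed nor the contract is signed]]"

1

Let R = "the contract is signed" (F), Q = "the train has departed" (F), S = "the temperature is below freezing" (F), P = "Chen has signed the form" (T).

S1: Parsed as (¬R → ¬Q) ↓ S

¬R = ¬F = T
¬Q = ¬F = T
¬R → ¬Q = T → T = T
(¬R → ¬Q) ↓ S = T ↓ F = F
Hence S1 is false.

S2: This is P ↑ ((S ↑ R) ⊕ ¬Q).

S ↑ R = F ↑ F = T
¬Q = ¬F = T
(S ↑ R) ⊕ ¬Q = T ⊕ T = F
P ↑ ((S ↑ R) ⊕ ¬Q) = T ↑ F = T
Hence S2 is true.

S3: This is ¬P ∧ (S → (¬Q ↓ R)).

¬P = ¬T = F
¬Q = ¬F = T
¬Q ↓ R = T ↓ F = F
S → (¬Q ↓ R) = F → F = T
¬P ∧ (S → (¬Q ↓ R)) = F ∧ T = F
Hence S3 is false.

True statements: 1.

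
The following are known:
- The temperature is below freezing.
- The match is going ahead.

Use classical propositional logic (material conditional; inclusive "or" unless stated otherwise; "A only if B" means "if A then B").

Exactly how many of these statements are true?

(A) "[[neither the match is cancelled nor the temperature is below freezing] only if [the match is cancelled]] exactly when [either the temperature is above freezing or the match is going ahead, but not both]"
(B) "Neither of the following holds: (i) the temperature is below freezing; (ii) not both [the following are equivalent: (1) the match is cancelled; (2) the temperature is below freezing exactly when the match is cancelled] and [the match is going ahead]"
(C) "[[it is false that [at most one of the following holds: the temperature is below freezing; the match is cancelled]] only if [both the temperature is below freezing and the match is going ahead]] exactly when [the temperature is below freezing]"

2

Let Q = "the match is cancelled" (False), P = "the temperature is below freezing" (True).

(A): This is ((Q nor P) -> Q) iff (not P xor not Q).

Q nor P = False nor True = False
(Q nor P) -> Q = False -> False = True
not P = not True = False
not Q = not False = True
not P xor not Q = False xor True = True
((Q nor P) -> Q) iff (not P xor not Q) = True iff True = True
Thus (A) is true.

(B): Formalization: P nor ((Q iff (P iff Q)) nand not Q)

P iff Q = True iff False = False
Q iff (P iff Q) = False iff False = True
not Q = not False = True
(Q iff (P iff Q)) nand not Q = True nand True = False
P nor ((Q iff (P iff Q)) nand not Q) = True nor False = False
Thus (B) is false.

(C): This is (not (P nand Q) -> (P and not Q)) iff P.

P nand Q = True nand False = True
not (P nand Q) = not True = False
not Q = not False = True
P and not Q = True and True = True
not (P nand Q) -> (P and not Q) = False -> True = True
(not (P nand Q) -> (P and not Q)) iff P = True iff True = True
Thus (C) is true.

True statements: 2.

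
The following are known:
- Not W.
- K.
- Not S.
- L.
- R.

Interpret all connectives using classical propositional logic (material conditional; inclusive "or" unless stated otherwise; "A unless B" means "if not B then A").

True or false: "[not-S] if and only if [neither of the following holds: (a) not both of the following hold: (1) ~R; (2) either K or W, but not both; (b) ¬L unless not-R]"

This is ¬S ↔ ((¬R ↑ (K ⊕ W)) ↓ (¬L ∨ ¬R)).

¬S = ¬F = T
¬R = ¬T = F
K ⊕ W = T ⊕ F = T
¬R ↑ (K ⊕ W) = F ↑ T = T
¬L = ¬T = F
¬R = ¬T = F
¬L ∨ ¬R = F ∨ F = F
(¬R ↑ (K ⊕ W)) ↓ (¬L ∨ ¬R) = T ↓ F = F
¬S ↔ ((¬R ↑ (K ⊕ W)) ↓ (¬L ∨ ¬R)) = T ↔ F = F

false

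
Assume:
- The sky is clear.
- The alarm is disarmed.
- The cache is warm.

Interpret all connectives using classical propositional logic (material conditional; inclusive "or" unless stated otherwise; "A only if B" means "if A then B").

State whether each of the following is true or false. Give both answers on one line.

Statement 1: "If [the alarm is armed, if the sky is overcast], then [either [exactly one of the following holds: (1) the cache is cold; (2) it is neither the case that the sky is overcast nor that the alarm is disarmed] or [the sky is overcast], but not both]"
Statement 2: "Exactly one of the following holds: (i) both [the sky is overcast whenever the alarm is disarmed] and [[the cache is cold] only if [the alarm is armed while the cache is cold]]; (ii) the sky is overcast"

Let V = "the sky is overcast" (F), H = "the alarm is armed" (F), K = "the cache is warm" (T).

Statement 1: This is (V -> H) -> ((~K xor (V nor ~H)) xor V).

V -> H = F -> F = T
~K = ~T = F
~H = ~F = T
V nor ~H = F nor T = F
~K xor (V nor ~H) = F xor F = F
(~K xor (V nor ~H)) xor V = F xor F = F
(V -> H) -> ((~K xor (V nor ~H)) xor V) = T -> F = F
Hence Statement 1 is false.

Statement 2: Formalization: ((~H -> V) & (~K -> (H & ~K))) xor V

~H = ~F = T
~H -> V = T -> F = F
~K = ~T = F
~K = ~T = F
H & ~K = F & F = F
~K -> (H & ~K) = F -> F = T
(~H -> V) & (~K -> (H & ~K)) = F & T = F
((~H -> V) & (~K -> (H & ~K))) xor V = F xor F = F
Thus Statement 2 is false.

Statement 1 False; Statement 2 False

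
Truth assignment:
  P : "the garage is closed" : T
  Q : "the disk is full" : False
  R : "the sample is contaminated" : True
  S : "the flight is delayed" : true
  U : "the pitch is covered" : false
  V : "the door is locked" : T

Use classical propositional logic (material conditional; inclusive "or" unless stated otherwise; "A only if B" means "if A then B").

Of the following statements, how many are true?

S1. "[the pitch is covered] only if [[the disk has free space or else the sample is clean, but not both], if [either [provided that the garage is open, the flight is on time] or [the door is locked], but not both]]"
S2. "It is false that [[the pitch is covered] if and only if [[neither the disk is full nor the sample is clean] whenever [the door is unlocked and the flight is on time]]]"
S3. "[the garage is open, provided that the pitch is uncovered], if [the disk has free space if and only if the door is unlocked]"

3

S1: Formalization: U -> (((not P -> not S) xor V) -> (not Q xor not R))

not P = not True = False
not S = not True = False
not P -> not S = False -> False = True
(not P -> not S) xor V = True xor True = False
not Q = not False = True
not R = not True = False
not Q xor not R = True xor False = True
((not P -> not S) xor V) -> (not Q xor not R) = False -> True = True
U -> (((not P -> not S) xor V) -> (not Q xor not R)) = False -> True = True
So S1 is true.

S2: Formalization: not (U iff ((not V and not S) -> (Q nor not R)))

not V = not True = False
not S = not True = False
not V and not S = False and False = False
not R = not True = False
Q nor not R = False nor False = True
(not V and not S) -> (Q nor not R) = False -> True = True
U iff ((not V and not S) -> (Q nor not R)) = False iff True = False
not (U iff ((not V and not S) -> (Q nor not R))) = not False = True
So S2 is true.

S3: In symbols: (not Q iff not V) -> (not U -> not P)

not Q = not False = True
not V = not True = False
not Q iff not V = True iff False = False
not U = not False = True
not P = not True = False
not U -> not P = True -> False = False
(not Q iff not V) -> (not U -> not P) = False -> False = True
Hence S3 is true.

Count: 3.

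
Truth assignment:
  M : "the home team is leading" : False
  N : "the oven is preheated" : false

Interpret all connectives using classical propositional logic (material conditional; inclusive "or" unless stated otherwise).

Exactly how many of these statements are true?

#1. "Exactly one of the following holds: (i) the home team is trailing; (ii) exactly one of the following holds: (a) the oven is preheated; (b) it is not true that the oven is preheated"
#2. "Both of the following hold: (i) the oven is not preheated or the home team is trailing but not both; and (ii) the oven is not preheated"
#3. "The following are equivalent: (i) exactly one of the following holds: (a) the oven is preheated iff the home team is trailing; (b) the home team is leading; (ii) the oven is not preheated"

#1: This is ¬M ⊕ (N ⊕ ¬N).

¬M = ¬F = T
¬N = ¬F = T
N ⊕ ¬N = F ⊕ T = T
¬M ⊕ (N ⊕ ¬N) = T ⊕ T = F
So #1 is false.

#2: In symbols: (¬N ⊕ ¬M) ∧ ¬N

¬N = ¬F = T
¬M = ¬F = T
¬N ⊕ ¬M = T ⊕ T = F
¬N = ¬F = T
(¬N ⊕ ¬M) ∧ ¬N = F ∧ T = F
Hence #2 is false.

#3: In symbols: ((N ↔ ¬M) ⊕ M) ↔ ¬N

¬M = ¬F = T
N ↔ ¬M = F ↔ T = F
(N ↔ ¬M) ⊕ M = F ⊕ F = F
¬N = ¬F = T
((N ↔ ¬M) ⊕ M) ↔ ¬N = F ↔ T = F
Thus #3 is false.

True statements: 0 (none).

0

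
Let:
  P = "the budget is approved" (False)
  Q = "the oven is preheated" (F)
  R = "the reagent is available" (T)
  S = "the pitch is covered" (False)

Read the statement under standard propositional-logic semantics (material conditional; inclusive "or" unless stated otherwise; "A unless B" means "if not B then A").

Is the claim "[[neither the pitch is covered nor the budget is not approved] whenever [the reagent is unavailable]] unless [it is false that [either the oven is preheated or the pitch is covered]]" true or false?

In symbols: (~R -> (S nor ~P)) | ~(Q | S)

~R = ~T = F
~P = ~F = T
S nor ~P = F nor T = F
~R -> (S nor ~P) = F -> F = T
Q | S = F | F = F
~(Q | S) = ~F = T
(~R -> (S nor ~P)) | ~(Q | S) = T | T = T

True.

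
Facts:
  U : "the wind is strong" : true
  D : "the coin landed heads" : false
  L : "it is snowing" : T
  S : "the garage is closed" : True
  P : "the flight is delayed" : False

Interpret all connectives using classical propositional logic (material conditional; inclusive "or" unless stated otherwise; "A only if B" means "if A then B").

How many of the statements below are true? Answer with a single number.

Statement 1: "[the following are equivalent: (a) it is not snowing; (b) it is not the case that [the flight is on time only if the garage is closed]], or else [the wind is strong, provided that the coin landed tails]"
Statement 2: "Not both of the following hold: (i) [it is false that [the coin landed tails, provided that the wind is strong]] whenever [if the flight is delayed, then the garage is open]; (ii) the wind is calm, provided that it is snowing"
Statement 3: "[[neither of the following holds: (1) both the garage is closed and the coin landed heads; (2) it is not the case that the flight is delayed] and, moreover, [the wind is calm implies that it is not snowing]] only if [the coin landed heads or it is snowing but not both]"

3

Statement 1: In symbols: (not L iff not (not P -> S)) or (not D -> U)

not L = not True = False
not P = not False = True
not P -> S = True -> True = True
not (not P -> S) = not True = False
not L iff not (not P -> S) = False iff False = True
not D = not False = True
not D -> U = True -> True = True
(not L iff not (not P -> S)) or (not D -> U) = True or True = True
Hence Statement 1 is true.

Statement 2: Parsed as ((P -> not S) -> not (U -> not D)) nand (L -> not U)

not S = not True = False
P -> not S = False -> False = True
not D = not False = True
U -> not D = True -> True = True
not (U -> not D) = not True = False
(P -> not S) -> not (U -> not D) = True -> False = False
not U = not True = False
L -> not U = True -> False = False
((P -> not S) -> not (U -> not D)) nand (L -> not U) = False nand False = True
Hence Statement 2 is true.

Statement 3: Formalization: (((S and D) nor not P) and (not U -> not L)) -> (D xor L)

S and D = True and False = False
not P = not False = True
(S and D) nor not P = False nor True = False
not U = not True = False
not L = not True = False
not U -> not L = False -> False = True
((S and D) nor not P) and (not U -> not L) = False and True = False
D xor L = False xor True = True
(((S and D) nor not P) and (not U -> not L)) -> (D xor L) = False -> True = True
Thus Statement 3 is true.

Count: 3.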